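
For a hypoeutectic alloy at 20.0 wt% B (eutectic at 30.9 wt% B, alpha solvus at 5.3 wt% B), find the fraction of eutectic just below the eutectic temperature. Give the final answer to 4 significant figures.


f_primary = (C_e - C0) / (C_e - C_alpha_max)
f_primary = (30.9 - 20.0) / (30.9 - 5.3)
f_primary = 0.425781
f_eutectic = 1 - 0.425781 = 0.5742


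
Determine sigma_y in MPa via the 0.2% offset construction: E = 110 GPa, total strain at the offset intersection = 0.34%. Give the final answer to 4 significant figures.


Offset strain = 0.002
Elastic strain at yield = total_strain - offset = 3.4e-03 - 0.002 = 1.4e-03
sigma_y = E * elastic_strain = 110000 * 1.4e-03
sigma_y = 154 MPa


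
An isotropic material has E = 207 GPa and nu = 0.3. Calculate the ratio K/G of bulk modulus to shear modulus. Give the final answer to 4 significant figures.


G = E / (2*(1+nu))
G = 207 / (2*(1+0.3)) = 79.6154 GPa
K = E / (3*(1-2*nu))
K = 207 / (3*(1-2*0.3)) = 172.5 GPa
K/G = 172.5 / 79.6154 = 2.167


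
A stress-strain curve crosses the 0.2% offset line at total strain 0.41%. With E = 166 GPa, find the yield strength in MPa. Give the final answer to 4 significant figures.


Offset strain = 0.002
Elastic strain at yield = total_strain - offset = 4.1e-03 - 0.002 = 2.1e-03
sigma_y = E * elastic_strain = 166000 * 2.1e-03
sigma_y = 348.6 MPa


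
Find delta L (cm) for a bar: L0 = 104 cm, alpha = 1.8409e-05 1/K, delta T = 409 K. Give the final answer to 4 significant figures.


dL = L0 * alpha * dT
dL = 104 * 1.8409e-05 * 409
dL = 0.783 cm


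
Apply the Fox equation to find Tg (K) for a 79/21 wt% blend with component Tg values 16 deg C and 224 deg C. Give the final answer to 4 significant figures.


1/Tg = w1/Tg1 + w2/Tg2 (in Kelvin)
Tg1 = 289.15 K, Tg2 = 497.15 K
1/Tg = 0.79/289.15 + 0.21/497.15
Tg = 317 K


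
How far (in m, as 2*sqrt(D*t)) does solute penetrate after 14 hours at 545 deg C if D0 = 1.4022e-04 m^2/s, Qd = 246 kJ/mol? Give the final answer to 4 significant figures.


Step 1: D = D0 * exp(-Qd/(R*T))
T = 818.15 K
D = 1.4022e-04 * exp(-246e3 / (8.314 * 818.15)) = 2.75687e-20 m^2/s
Step 2: L = 2*sqrt(D*t)
t = 14 h = 50400 s
L = 2*sqrt(2.75687e-20 * 50400) = 7.455e-08 m


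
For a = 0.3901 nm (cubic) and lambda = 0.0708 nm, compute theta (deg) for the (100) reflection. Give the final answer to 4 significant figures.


d = a / sqrt(h^2+k^2+l^2)
d = 0.3901 / sqrt(1) = 0.3901 nm
lambda = 2*d*sin(theta)  =>  sin(theta) = lambda / (2*d)
sin(theta) = 0.0708 / (2 * 0.3901) = 0.090746
theta = 5.207 deg


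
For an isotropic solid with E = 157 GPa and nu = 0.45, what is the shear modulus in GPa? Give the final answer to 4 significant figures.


G = E / (2*(1+nu))
G = 157 / (2*(1+0.45))
G = 54.14 GPa


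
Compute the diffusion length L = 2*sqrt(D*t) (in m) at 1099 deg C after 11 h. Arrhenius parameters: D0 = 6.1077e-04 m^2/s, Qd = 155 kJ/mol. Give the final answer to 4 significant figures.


Step 1: D = D0 * exp(-Qd/(R*T))
T = 1372.15 K
D = 6.1077e-04 * exp(-155e3 / (8.314 * 1372.15)) = 7.67655e-10 m^2/s
Step 2: L = 2*sqrt(D*t)
t = 11 h = 39600 s
L = 2*sqrt(7.67655e-10 * 39600) = 0.01103 m


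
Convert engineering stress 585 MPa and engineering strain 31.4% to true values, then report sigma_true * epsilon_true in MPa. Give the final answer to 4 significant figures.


sigma_true = sigma_eng * (1 + epsilon_eng)
sigma_true = 585 * (1 + 0.314) = 768.69 MPa
epsilon_true = ln(1 + epsilon_eng)
epsilon_true = ln(1 + 0.314) = 0.273076
sigma_true * epsilon_true = 768.69 * 0.273076 = 209.9 MPa


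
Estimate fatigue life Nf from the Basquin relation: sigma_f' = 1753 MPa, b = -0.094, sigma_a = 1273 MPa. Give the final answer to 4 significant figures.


sigma_a = sigma_f' * (2*Nf)^b
2*Nf = (sigma_a / sigma_f')^(1/b)
2*Nf = (1273 / 1753)^(1/-0.094)
2*Nf = 30.0766
Nf = 15.04 cycles


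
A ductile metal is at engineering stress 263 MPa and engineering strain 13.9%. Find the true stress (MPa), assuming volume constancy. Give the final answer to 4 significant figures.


sigma_true = sigma_eng * (1 + epsilon_eng)
sigma_true = 263 * (1 + 0.139)
sigma_true = 299.6 MPa


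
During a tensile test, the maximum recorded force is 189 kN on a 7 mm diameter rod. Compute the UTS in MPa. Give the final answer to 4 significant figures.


A0 = pi*(d/2)^2 = pi*(7/2)^2 = 38.4845 mm^2
UTS = F_max / A0 = 189*1000 / 38.4845
UTS = 4911 MPa


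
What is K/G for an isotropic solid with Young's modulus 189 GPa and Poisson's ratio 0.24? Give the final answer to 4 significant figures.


G = E / (2*(1+nu))
G = 189 / (2*(1+0.24)) = 76.2097 GPa
K = E / (3*(1-2*nu))
K = 189 / (3*(1-2*0.24)) = 121.154 GPa
K/G = 121.154 / 76.2097 = 1.59


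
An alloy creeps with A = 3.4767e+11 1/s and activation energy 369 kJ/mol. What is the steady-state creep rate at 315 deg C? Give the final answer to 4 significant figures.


rate = A * exp(-Q / (R*T))
T = 315 + 273.15 = 588.15 K
rate = 3.4767e+11 * exp(-369e3 / (8.314 * 588.15))
rate = 5.867e-22 1/s


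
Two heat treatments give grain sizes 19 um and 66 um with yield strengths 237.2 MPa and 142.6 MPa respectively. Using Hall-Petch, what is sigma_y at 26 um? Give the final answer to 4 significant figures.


sigma_y = sigma0 + k / sqrt(d)
1/sqrt(d1) = 1/sqrt(1.9e-05) = 229.416;  1/sqrt(d2) = 123.091
k = (sigma1 - sigma2) / (1/sqrt(d1) - 1/sqrt(d2)) = (237.2 - 142.6) / (229.416 - 123.091) = 0.889731 MPa*m^0.5
sigma0 = sigma1 - k/sqrt(d1) = 237.2 - 0.889731*229.416 = 33.0817 MPa
sigma_y(d3) = 33.0817 + 0.889731 / sqrt(2.6e-05) = 207.6 MPa


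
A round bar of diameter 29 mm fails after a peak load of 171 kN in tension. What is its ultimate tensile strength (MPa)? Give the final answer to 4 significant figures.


A0 = pi*(d/2)^2 = pi*(29/2)^2 = 660.52 mm^2
UTS = F_max / A0 = 171*1000 / 660.52
UTS = 258.9 MPa


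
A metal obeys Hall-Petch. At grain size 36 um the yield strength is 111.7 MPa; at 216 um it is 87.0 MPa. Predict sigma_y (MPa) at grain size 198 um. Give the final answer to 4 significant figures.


sigma_y = sigma0 + k / sqrt(d)
1/sqrt(d1) = 1/sqrt(3.6e-05) = 166.667;  1/sqrt(d2) = 68.0414
k = (sigma1 - sigma2) / (1/sqrt(d1) - 1/sqrt(d2)) = (111.7 - 87.0) / (166.667 - 68.0414) = 0.250443 MPa*m^0.5
sigma0 = sigma1 - k/sqrt(d1) = 111.7 - 0.250443*166.667 = 69.9595 MPa
sigma_y(d3) = 69.9595 + 0.250443 / sqrt(1.98e-04) = 87.76 MPa


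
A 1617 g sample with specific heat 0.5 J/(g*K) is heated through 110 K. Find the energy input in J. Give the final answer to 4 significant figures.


Q = m * cp * dT
Q = 1617 * 0.5 * 110
Q = 88940 J


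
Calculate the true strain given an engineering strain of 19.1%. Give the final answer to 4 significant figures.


epsilon_true = ln(1 + epsilon_eng)
epsilon_true = ln(1 + 0.191)
epsilon_true = 0.1748


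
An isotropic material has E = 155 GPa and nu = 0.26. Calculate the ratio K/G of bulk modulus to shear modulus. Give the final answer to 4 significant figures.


G = E / (2*(1+nu))
G = 155 / (2*(1+0.26)) = 61.5079 GPa
K = E / (3*(1-2*nu))
K = 155 / (3*(1-2*0.26)) = 107.639 GPa
K/G = 107.639 / 61.5079 = 1.75


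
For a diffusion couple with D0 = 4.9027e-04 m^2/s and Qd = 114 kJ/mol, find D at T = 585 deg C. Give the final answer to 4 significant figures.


D = D0 * exp(-Qd / (R*T))
T = 858.15 K
D = 4.9027e-04 * exp(-114e3 / (8.314 * 858.15))
D = 5.638e-11 m^2/s


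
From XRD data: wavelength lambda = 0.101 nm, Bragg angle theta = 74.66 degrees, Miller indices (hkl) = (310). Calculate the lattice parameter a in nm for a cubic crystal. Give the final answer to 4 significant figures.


d = lambda / (2*sin(theta))
d = 0.101 / (2*sin(74.66 deg))
d = 0.0523656 nm
a = d * sqrt(h^2+k^2+l^2) = 0.0523656 * sqrt(10)
a = 0.1656 nm


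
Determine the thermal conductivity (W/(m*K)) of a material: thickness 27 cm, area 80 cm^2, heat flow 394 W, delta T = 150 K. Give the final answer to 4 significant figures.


k = Q*L / (A*dT)
L = 0.27 m, A = 8e-03 m^2
k = 394 * 0.27 / (8e-03 * 150)
k = 88.65 W/(m*K)


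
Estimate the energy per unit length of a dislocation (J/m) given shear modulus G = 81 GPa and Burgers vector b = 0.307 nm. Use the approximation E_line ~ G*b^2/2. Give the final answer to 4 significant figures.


E = G*b^2/2
b = 0.307 nm = 3.07e-10 m
G = 81 GPa = 8.1e+10 Pa
E = 0.5 * 8.1e+10 * (3.07e-10)^2
E = 3.817e-09 J/m


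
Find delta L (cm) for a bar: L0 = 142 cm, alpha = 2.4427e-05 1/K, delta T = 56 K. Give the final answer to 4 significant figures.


dL = L0 * alpha * dT
dL = 142 * 2.4427e-05 * 56
dL = 0.1942 cm


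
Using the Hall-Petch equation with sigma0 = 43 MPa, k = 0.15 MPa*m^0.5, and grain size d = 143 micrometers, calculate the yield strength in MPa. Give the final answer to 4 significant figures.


sigma_y = sigma0 + k / sqrt(d)
d = 143 um = 1.43e-04 m
sigma_y = 43 + 0.15 / sqrt(1.43e-04)
sigma_y = 55.54 MPa


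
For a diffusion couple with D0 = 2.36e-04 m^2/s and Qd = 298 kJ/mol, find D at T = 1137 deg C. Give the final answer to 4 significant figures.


D = D0 * exp(-Qd / (R*T))
T = 1410.15 K
D = 2.36e-04 * exp(-298e3 / (8.314 * 1410.15))
D = 2.158e-15 m^2/s


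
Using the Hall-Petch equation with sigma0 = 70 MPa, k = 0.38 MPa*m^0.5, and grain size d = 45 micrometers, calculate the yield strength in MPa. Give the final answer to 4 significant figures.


sigma_y = sigma0 + k / sqrt(d)
d = 45 um = 4.5e-05 m
sigma_y = 70 + 0.38 / sqrt(4.5e-05)
sigma_y = 126.6 MPa


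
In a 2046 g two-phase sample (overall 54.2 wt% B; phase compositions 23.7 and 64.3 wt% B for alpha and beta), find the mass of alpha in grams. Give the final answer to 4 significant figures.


f_alpha = (C_beta - C0) / (C_beta - C_alpha)
f_alpha = (64.3 - 54.2) / (64.3 - 23.7) = 0.248768
m_alpha = f_alpha * m_total = 0.248768 * 2046 = 509 g


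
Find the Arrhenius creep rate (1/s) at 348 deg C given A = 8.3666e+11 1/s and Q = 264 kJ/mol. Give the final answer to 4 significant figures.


rate = A * exp(-Q / (R*T))
T = 348 + 273.15 = 621.15 K
rate = 8.3666e+11 * exp(-264e3 / (8.314 * 621.15))
rate = 5.261e-11 1/s


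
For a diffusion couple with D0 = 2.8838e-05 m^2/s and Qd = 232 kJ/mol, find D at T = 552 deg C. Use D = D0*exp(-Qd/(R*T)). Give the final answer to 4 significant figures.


D = D0 * exp(-Qd / (R*T))
T = 825.15 K
D = 2.8838e-05 * exp(-232e3 / (8.314 * 825.15))
D = 5.93e-20 m^2/s


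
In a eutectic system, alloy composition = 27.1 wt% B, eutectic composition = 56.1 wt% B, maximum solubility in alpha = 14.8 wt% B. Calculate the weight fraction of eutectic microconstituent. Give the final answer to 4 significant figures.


f_primary = (C_e - C0) / (C_e - C_alpha_max)
f_primary = (56.1 - 27.1) / (56.1 - 14.8)
f_primary = 0.702179
f_eutectic = 1 - 0.702179 = 0.2978


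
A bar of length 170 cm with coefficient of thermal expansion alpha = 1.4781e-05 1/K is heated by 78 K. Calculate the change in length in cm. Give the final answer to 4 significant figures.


dL = L0 * alpha * dT
dL = 170 * 1.4781e-05 * 78
dL = 0.196 cm


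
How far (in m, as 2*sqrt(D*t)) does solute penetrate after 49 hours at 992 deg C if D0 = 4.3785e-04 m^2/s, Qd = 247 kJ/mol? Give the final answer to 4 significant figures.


Step 1: D = D0 * exp(-Qd/(R*T))
T = 1265.15 K
D = 4.3785e-04 * exp(-247e3 / (8.314 * 1265.15)) = 2.77327e-14 m^2/s
Step 2: L = 2*sqrt(D*t)
t = 49 h = 176400 s
L = 2*sqrt(2.77327e-14 * 176400) = 1.399e-04 m


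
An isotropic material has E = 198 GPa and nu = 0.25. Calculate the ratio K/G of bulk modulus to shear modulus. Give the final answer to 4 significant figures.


G = E / (2*(1+nu))
G = 198 / (2*(1+0.25)) = 79.2 GPa
K = E / (3*(1-2*nu))
K = 198 / (3*(1-2*0.25)) = 132 GPa
K/G = 132 / 79.2 = 1.667


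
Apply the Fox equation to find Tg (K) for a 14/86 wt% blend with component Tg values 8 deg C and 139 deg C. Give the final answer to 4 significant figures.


1/Tg = w1/Tg1 + w2/Tg2 (in Kelvin)
Tg1 = 281.15 K, Tg2 = 412.15 K
1/Tg = 0.14/281.15 + 0.86/412.15
Tg = 386.9 K


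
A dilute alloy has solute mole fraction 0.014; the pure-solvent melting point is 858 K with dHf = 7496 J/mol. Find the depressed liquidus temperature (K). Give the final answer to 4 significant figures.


dT = R*Tm^2*x / dHf
dT = 8.314 * 858^2 * 0.014 / 7496
dT = 11.431 K
T_new = 858 - 11.431 = 846.6 K


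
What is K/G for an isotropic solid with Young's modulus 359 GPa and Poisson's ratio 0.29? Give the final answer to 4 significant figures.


G = E / (2*(1+nu))
G = 359 / (2*(1+0.29)) = 139.147 GPa
K = E / (3*(1-2*nu))
K = 359 / (3*(1-2*0.29)) = 284.921 GPa
K/G = 284.921 / 139.147 = 2.048


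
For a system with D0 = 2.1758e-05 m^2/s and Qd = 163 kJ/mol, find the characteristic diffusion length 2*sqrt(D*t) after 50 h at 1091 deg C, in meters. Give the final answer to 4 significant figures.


Step 1: D = D0 * exp(-Qd/(R*T))
T = 1364.15 K
D = 2.1758e-05 * exp(-163e3 / (8.314 * 1364.15)) = 1.24728e-11 m^2/s
Step 2: L = 2*sqrt(D*t)
t = 50 h = 180000 s
L = 2*sqrt(1.24728e-11 * 180000) = 2.997e-03 m


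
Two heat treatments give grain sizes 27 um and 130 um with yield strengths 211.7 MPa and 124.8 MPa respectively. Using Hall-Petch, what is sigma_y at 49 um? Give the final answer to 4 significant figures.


sigma_y = sigma0 + k / sqrt(d)
1/sqrt(d1) = 1/sqrt(2.7e-05) = 192.45;  1/sqrt(d2) = 87.7058
k = (sigma1 - sigma2) / (1/sqrt(d1) - 1/sqrt(d2)) = (211.7 - 124.8) / (192.45 - 87.7058) = 0.82964 MPa*m^0.5
sigma0 = sigma1 - k/sqrt(d1) = 211.7 - 0.82964*192.45 = 52.0358 MPa
sigma_y(d3) = 52.0358 + 0.82964 / sqrt(4.9e-05) = 170.6 MPa


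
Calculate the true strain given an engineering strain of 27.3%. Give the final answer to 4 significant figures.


epsilon_true = ln(1 + epsilon_eng)
epsilon_true = ln(1 + 0.273)
epsilon_true = 0.2414


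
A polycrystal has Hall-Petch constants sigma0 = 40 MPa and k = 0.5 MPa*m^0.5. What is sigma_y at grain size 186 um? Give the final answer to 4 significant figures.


sigma_y = sigma0 + k / sqrt(d)
d = 186 um = 1.86e-04 m
sigma_y = 40 + 0.5 / sqrt(1.86e-04)
sigma_y = 76.66 MPa


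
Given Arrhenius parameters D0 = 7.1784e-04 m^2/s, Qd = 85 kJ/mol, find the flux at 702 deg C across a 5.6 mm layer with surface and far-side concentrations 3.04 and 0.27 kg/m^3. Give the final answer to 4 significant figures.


Step 1: D = D0 * exp(-Qd/(R*T))
T = 702 + 273.15 = 975.15 K
D = 7.1784e-04 * exp(-85e3 / (8.314 * 975.15)) = 2.00805e-08 m^2/s
Step 2: J = D * (C1 - C2) / dx
J = 2.00805e-08 * (3.04 - 0.27) / 5.6e-03
J = 9.933e-06 kg/(m^2*s)


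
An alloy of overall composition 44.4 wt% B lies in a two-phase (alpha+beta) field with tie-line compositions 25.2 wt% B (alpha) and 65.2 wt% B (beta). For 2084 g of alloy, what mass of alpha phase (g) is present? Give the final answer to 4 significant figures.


f_alpha = (C_beta - C0) / (C_beta - C_alpha)
f_alpha = (65.2 - 44.4) / (65.2 - 25.2) = 0.52
m_alpha = f_alpha * m_total = 0.52 * 2084 = 1084 g


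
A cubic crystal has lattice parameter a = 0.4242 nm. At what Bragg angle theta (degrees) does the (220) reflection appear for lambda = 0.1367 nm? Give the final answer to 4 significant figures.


d = a / sqrt(h^2+k^2+l^2)
d = 0.4242 / sqrt(8) = 0.149977 nm
lambda = 2*d*sin(theta)  =>  sin(theta) = lambda / (2*d)
sin(theta) = 0.1367 / (2 * 0.149977) = 0.455735
theta = 27.11 deg


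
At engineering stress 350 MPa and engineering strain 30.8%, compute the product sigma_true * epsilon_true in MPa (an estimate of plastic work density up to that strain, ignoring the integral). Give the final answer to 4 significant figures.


sigma_true = sigma_eng * (1 + epsilon_eng)
sigma_true = 350 * (1 + 0.308) = 457.8 MPa
epsilon_true = ln(1 + epsilon_eng)
epsilon_true = ln(1 + 0.308) = 0.268499
sigma_true * epsilon_true = 457.8 * 0.268499 = 122.9 MPa


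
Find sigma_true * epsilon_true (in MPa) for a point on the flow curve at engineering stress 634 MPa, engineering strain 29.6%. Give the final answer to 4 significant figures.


sigma_true = sigma_eng * (1 + epsilon_eng)
sigma_true = 634 * (1 + 0.296) = 821.664 MPa
epsilon_true = ln(1 + epsilon_eng)
epsilon_true = ln(1 + 0.296) = 0.259283
sigma_true * epsilon_true = 821.664 * 0.259283 = 213 MPa


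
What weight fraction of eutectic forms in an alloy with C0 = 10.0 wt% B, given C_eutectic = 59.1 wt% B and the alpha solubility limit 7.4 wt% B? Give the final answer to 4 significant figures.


f_primary = (C_e - C0) / (C_e - C_alpha_max)
f_primary = (59.1 - 10.0) / (59.1 - 7.4)
f_primary = 0.94971
f_eutectic = 1 - 0.94971 = 0.05029


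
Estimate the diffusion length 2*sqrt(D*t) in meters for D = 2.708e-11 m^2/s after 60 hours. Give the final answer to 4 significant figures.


t = 60 hr = 216000 s
Diffusion length = 2*sqrt(D*t)
= 2*sqrt(2.708e-11 * 216000)
= 4.837e-03 m


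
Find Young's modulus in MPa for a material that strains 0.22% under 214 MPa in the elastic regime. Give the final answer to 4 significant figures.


E = sigma / epsilon
epsilon = 0.22% = 2.2e-03
E = 214 / 2.2e-03
E = 97270 MPa


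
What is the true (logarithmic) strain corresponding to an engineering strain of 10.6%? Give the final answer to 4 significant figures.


epsilon_true = ln(1 + epsilon_eng)
epsilon_true = ln(1 + 0.106)
epsilon_true = 0.1007


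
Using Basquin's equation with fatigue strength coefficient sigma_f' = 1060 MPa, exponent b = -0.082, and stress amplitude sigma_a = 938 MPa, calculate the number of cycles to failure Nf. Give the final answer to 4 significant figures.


sigma_a = sigma_f' * (2*Nf)^b
2*Nf = (sigma_a / sigma_f')^(1/b)
2*Nf = (938 / 1060)^(1/-0.082)
2*Nf = 4.4422
Nf = 2.221 cycles


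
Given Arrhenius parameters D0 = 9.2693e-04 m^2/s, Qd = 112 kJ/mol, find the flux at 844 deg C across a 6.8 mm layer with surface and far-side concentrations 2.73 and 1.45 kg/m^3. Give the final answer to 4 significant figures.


Step 1: D = D0 * exp(-Qd/(R*T))
T = 844 + 273.15 = 1117.15 K
D = 9.2693e-04 * exp(-112e3 / (8.314 * 1117.15)) = 5.37116e-09 m^2/s
Step 2: J = D * (C1 - C2) / dx
J = 5.37116e-09 * (2.73 - 1.45) / 6.8e-03
J = 1.011e-06 kg/(m^2*s)


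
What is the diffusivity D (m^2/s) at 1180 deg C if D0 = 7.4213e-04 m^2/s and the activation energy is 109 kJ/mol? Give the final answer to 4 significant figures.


D = D0 * exp(-Qd / (R*T))
T = 1453.15 K
D = 7.4213e-04 * exp(-109e3 / (8.314 * 1453.15))
D = 8.959e-08 m^2/s


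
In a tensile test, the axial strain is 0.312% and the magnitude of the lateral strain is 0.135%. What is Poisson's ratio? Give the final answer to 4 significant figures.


nu = -epsilon_lat / epsilon_axial
Lateral strain is contraction (negative), so using magnitudes:
nu = 0.135 / 0.312
nu = 0.4327


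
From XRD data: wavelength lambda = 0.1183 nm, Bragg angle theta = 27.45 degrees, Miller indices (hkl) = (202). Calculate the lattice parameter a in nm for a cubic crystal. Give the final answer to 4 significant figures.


d = lambda / (2*sin(theta))
d = 0.1183 / (2*sin(27.45 deg))
d = 0.128315 nm
a = d * sqrt(h^2+k^2+l^2) = 0.128315 * sqrt(8)
a = 0.3629 nm


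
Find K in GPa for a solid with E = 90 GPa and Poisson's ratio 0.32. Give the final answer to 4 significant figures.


K = E / (3*(1-2*nu))
K = 90 / (3*(1-2*0.32))
K = 83.33 GPa


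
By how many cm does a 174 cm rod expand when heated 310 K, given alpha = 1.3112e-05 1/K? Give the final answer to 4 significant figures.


dL = L0 * alpha * dT
dL = 174 * 1.3112e-05 * 310
dL = 0.7073 cm


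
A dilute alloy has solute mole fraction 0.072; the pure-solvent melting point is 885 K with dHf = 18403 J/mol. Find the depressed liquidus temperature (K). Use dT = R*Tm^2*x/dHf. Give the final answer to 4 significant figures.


dT = R*Tm^2*x / dHf
dT = 8.314 * 885^2 * 0.072 / 18403
dT = 25.4765 K
T_new = 885 - 25.4765 = 859.5 K


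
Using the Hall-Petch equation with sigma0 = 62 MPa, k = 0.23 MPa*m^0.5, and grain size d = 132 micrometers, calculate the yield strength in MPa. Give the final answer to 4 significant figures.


sigma_y = sigma0 + k / sqrt(d)
d = 132 um = 1.32e-04 m
sigma_y = 62 + 0.23 / sqrt(1.32e-04)
sigma_y = 82.02 MPa


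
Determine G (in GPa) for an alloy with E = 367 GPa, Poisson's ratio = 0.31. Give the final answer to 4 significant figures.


G = E / (2*(1+nu))
G = 367 / (2*(1+0.31))
G = 140.1 GPa


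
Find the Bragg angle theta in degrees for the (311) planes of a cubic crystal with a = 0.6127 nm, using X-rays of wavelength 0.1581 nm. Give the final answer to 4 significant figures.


d = a / sqrt(h^2+k^2+l^2)
d = 0.6127 / sqrt(11) = 0.184736 nm
lambda = 2*d*sin(theta)  =>  sin(theta) = lambda / (2*d)
sin(theta) = 0.1581 / (2 * 0.184736) = 0.427908
theta = 25.33 deg


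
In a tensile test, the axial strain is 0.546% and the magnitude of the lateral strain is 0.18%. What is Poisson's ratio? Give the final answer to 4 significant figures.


nu = -epsilon_lat / epsilon_axial
Lateral strain is contraction (negative), so using magnitudes:
nu = 0.18 / 0.546
nu = 0.3297


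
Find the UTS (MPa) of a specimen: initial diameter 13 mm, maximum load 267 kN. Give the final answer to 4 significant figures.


A0 = pi*(d/2)^2 = pi*(13/2)^2 = 132.732 mm^2
UTS = F_max / A0 = 267*1000 / 132.732
UTS = 2012 MPa


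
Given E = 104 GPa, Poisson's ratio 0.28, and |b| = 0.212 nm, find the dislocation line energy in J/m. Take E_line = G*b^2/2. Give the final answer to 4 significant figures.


Step 1: G = E / (2*(1+nu))
G = 104 / (2*(1+0.28)) = 40.625 GPa = 4.0625e+10 Pa
Step 2: E_line = G*b^2/2
b = 0.212 nm = 2.12e-10 m
E_line = 0.5 * 4.0625e+10 * (2.12e-10)^2 = 9.129e-10 J/m


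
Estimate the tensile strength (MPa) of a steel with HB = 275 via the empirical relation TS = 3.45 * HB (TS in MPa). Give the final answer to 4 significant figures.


TS (MPa) = 3.45 * HB
TS = 3.45 * 275
TS = 948.8 MPa


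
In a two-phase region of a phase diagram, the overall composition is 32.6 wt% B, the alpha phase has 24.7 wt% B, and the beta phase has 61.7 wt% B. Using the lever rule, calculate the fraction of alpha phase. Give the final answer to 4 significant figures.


f_alpha = (C_beta - C0) / (C_beta - C_alpha)
f_alpha = (61.7 - 32.6) / (61.7 - 24.7)
f_alpha = 0.7865


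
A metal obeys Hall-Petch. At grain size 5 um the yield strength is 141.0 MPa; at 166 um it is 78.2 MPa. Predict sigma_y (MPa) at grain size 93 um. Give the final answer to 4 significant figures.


sigma_y = sigma0 + k / sqrt(d)
1/sqrt(d1) = 1/sqrt(5e-06) = 447.214;  1/sqrt(d2) = 77.6151
k = (sigma1 - sigma2) / (1/sqrt(d1) - 1/sqrt(d2)) = (141.0 - 78.2) / (447.214 - 77.6151) = 0.169914 MPa*m^0.5
sigma0 = sigma1 - k/sqrt(d1) = 141.0 - 0.169914*447.214 = 65.0121 MPa
sigma_y(d3) = 65.0121 + 0.169914 / sqrt(9.3e-05) = 82.63 MPa


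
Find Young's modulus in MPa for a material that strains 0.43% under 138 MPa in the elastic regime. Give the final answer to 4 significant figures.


E = sigma / epsilon
epsilon = 0.43% = 4.3e-03
E = 138 / 4.3e-03
E = 32090 MPa


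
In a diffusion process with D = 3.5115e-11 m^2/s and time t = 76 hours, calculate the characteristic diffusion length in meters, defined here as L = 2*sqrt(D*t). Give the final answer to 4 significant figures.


t = 76 hr = 273600 s
Diffusion length = 2*sqrt(D*t)
= 2*sqrt(3.5115e-11 * 273600)
= 6.199e-03 m


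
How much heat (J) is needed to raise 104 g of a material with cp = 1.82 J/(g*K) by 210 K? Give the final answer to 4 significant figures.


Q = m * cp * dT
Q = 104 * 1.82 * 210
Q = 39750 J


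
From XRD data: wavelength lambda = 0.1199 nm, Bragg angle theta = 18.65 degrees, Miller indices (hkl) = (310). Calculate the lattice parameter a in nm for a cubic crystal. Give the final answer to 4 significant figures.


d = lambda / (2*sin(theta))
d = 0.1199 / (2*sin(18.65 deg))
d = 0.187469 nm
a = d * sqrt(h^2+k^2+l^2) = 0.187469 * sqrt(10)
a = 0.5928 nm


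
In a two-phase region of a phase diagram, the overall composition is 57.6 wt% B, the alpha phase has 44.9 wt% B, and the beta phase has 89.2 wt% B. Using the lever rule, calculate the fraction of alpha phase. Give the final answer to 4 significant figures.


f_alpha = (C_beta - C0) / (C_beta - C_alpha)
f_alpha = (89.2 - 57.6) / (89.2 - 44.9)
f_alpha = 0.7133


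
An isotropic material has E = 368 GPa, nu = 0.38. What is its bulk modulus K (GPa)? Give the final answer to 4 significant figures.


K = E / (3*(1-2*nu))
K = 368 / (3*(1-2*0.38))
K = 511.1 GPa


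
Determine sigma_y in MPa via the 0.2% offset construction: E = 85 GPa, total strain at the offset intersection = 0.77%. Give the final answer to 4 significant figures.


Offset strain = 0.002
Elastic strain at yield = total_strain - offset = 7.7e-03 - 0.002 = 5.7e-03
sigma_y = E * elastic_strain = 85000 * 5.7e-03
sigma_y = 484.5 MPa


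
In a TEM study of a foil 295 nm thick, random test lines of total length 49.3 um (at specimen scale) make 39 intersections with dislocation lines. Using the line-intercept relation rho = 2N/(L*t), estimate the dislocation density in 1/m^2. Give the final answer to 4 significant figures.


rho = 2N / (L * t)
L = 49.3 um = 4.93e-05 m, t = 295 nm = 2.95e-07 m
rho = 2 * 39 / (4.93e-05 * 2.95e-07)
rho = 5.363e+12 1/m^2


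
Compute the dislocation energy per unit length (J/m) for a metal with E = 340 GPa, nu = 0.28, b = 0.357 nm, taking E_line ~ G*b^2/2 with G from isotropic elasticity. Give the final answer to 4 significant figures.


Step 1: G = E / (2*(1+nu))
G = 340 / (2*(1+0.28)) = 132.813 GPa = 1.32813e+11 Pa
Step 2: E_line = G*b^2/2
b = 0.357 nm = 3.57e-10 m
E_line = 0.5 * 1.32813e+11 * (3.57e-10)^2 = 8.463e-09 J/m


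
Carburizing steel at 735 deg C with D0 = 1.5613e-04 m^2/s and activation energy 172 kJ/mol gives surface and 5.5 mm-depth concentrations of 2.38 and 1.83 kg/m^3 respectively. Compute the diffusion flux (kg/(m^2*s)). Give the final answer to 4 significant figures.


Step 1: D = D0 * exp(-Qd/(R*T))
T = 735 + 273.15 = 1008.15 K
D = 1.5613e-04 * exp(-172e3 / (8.314 * 1008.15)) = 1.91178e-13 m^2/s
Step 2: J = D * (C1 - C2) / dx
J = 1.91178e-13 * (2.38 - 1.83) / 5.5e-03
J = 1.912e-11 kg/(m^2*s)


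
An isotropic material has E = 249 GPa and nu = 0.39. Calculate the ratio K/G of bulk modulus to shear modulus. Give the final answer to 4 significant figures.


G = E / (2*(1+nu))
G = 249 / (2*(1+0.39)) = 89.5683 GPa
K = E / (3*(1-2*nu))
K = 249 / (3*(1-2*0.39)) = 377.273 GPa
K/G = 377.273 / 89.5683 = 4.212


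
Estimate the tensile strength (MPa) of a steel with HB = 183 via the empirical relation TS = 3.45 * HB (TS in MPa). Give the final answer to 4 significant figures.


TS (MPa) = 3.45 * HB
TS = 3.45 * 183
TS = 631.4 MPa


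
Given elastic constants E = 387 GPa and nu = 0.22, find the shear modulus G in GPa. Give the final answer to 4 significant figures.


G = E / (2*(1+nu))
G = 387 / (2*(1+0.22))
G = 158.6 GPa


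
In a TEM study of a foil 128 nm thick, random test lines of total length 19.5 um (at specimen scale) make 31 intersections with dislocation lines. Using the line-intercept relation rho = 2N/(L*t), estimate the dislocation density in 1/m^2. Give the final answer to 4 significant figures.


rho = 2N / (L * t)
L = 19.5 um = 1.95e-05 m, t = 128 nm = 1.28e-07 m
rho = 2 * 31 / (1.95e-05 * 1.28e-07)
rho = 2.484e+13 1/m^2


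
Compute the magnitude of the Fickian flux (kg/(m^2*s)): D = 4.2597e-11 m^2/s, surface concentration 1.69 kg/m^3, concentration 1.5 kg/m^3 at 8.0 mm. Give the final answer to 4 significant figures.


J = -D * (dC/dx) = D * (C1 - C2) / dx
J = 4.2597e-11 * (1.69 - 1.5) / 8e-03
J = 1.012e-09 kg/(m^2*s)


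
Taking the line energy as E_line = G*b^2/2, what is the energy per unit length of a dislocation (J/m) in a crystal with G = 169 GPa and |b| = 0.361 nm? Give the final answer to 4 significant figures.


E = G*b^2/2
b = 0.361 nm = 3.61e-10 m
G = 169 GPa = 1.69e+11 Pa
E = 0.5 * 1.69e+11 * (3.61e-10)^2
E = 1.101e-08 J/m


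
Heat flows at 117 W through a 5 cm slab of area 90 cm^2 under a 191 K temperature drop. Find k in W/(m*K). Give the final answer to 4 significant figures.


k = Q*L / (A*dT)
L = 0.05 m, A = 9e-03 m^2
k = 117 * 0.05 / (9e-03 * 191)
k = 3.403 W/(m*K)


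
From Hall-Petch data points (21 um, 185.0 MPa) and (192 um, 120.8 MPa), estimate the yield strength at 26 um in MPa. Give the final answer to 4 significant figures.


sigma_y = sigma0 + k / sqrt(d)
1/sqrt(d1) = 1/sqrt(2.1e-05) = 218.218;  1/sqrt(d2) = 72.1688
k = (sigma1 - sigma2) / (1/sqrt(d1) - 1/sqrt(d2)) = (185.0 - 120.8) / (218.218 - 72.1688) = 0.439578 MPa*m^0.5
sigma0 = sigma1 - k/sqrt(d1) = 185.0 - 0.439578*218.218 = 89.0762 MPa
sigma_y(d3) = 89.0762 + 0.439578 / sqrt(2.6e-05) = 175.3 MPa


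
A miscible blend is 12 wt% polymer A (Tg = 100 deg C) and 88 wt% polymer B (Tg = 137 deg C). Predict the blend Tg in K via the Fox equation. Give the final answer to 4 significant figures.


1/Tg = w1/Tg1 + w2/Tg2 (in Kelvin)
Tg1 = 373.15 K, Tg2 = 410.15 K
1/Tg = 0.12/373.15 + 0.88/410.15
Tg = 405.3 K


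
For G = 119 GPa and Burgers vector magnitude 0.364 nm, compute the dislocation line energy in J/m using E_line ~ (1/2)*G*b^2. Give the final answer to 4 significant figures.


E = G*b^2/2
b = 0.364 nm = 3.64e-10 m
G = 119 GPa = 1.19e+11 Pa
E = 0.5 * 1.19e+11 * (3.64e-10)^2
E = 7.884e-09 J/m


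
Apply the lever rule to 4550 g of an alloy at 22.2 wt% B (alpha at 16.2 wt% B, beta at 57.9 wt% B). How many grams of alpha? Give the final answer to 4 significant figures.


f_alpha = (C_beta - C0) / (C_beta - C_alpha)
f_alpha = (57.9 - 22.2) / (57.9 - 16.2) = 0.856115
m_alpha = f_alpha * m_total = 0.856115 * 4550 = 3895 g


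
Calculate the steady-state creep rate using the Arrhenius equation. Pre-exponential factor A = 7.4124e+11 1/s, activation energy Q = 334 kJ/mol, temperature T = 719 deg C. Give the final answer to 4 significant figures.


rate = A * exp(-Q / (R*T))
T = 719 + 273.15 = 992.15 K
rate = 7.4124e+11 * exp(-334e3 / (8.314 * 992.15))
rate = 1.927e-06 1/s


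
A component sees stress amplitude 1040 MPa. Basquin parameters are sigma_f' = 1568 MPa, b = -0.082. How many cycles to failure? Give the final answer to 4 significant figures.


sigma_a = sigma_f' * (2*Nf)^b
2*Nf = (sigma_a / sigma_f')^(1/b)
2*Nf = (1040 / 1568)^(1/-0.082)
2*Nf = 149.467
Nf = 74.73 cycles


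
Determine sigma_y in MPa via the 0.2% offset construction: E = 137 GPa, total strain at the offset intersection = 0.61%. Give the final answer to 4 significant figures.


Offset strain = 0.002
Elastic strain at yield = total_strain - offset = 6.1e-03 - 0.002 = 4.1e-03
sigma_y = E * elastic_strain = 137000 * 4.1e-03
sigma_y = 561.7 MPa


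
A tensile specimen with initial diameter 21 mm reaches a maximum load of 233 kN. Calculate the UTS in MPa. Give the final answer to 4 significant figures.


A0 = pi*(d/2)^2 = pi*(21/2)^2 = 346.361 mm^2
UTS = F_max / A0 = 233*1000 / 346.361
UTS = 672.7 MPa


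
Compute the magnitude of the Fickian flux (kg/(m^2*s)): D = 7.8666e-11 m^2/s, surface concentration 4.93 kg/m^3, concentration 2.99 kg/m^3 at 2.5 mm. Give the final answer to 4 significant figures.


J = -D * (dC/dx) = D * (C1 - C2) / dx
J = 7.8666e-11 * (4.93 - 2.99) / 2.5e-03
J = 6.104e-08 kg/(m^2*s)


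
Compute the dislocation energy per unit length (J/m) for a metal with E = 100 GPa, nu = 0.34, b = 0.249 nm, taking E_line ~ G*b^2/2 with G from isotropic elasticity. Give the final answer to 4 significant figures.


Step 1: G = E / (2*(1+nu))
G = 100 / (2*(1+0.34)) = 37.3134 GPa = 3.73134e+10 Pa
Step 2: E_line = G*b^2/2
b = 0.249 nm = 2.49e-10 m
E_line = 0.5 * 3.73134e+10 * (2.49e-10)^2 = 1.157e-09 J/m


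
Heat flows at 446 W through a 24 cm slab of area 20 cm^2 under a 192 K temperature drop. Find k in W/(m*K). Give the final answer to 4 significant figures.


k = Q*L / (A*dT)
L = 0.24 m, A = 2e-03 m^2
k = 446 * 0.24 / (2e-03 * 192)
k = 278.8 W/(m*K)


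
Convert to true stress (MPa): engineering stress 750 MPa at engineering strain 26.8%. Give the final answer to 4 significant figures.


sigma_true = sigma_eng * (1 + epsilon_eng)
sigma_true = 750 * (1 + 0.268)
sigma_true = 951 MPa


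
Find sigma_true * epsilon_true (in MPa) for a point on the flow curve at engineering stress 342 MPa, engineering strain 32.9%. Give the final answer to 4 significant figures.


sigma_true = sigma_eng * (1 + epsilon_eng)
sigma_true = 342 * (1 + 0.329) = 454.518 MPa
epsilon_true = ln(1 + epsilon_eng)
epsilon_true = ln(1 + 0.329) = 0.284427
sigma_true * epsilon_true = 454.518 * 0.284427 = 129.3 MPa


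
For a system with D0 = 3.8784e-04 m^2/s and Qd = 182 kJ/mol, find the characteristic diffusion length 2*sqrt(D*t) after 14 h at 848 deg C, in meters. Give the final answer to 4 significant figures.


Step 1: D = D0 * exp(-Qd/(R*T))
T = 1121.15 K
D = 3.8784e-04 * exp(-182e3 / (8.314 * 1121.15)) = 1.28506e-12 m^2/s
Step 2: L = 2*sqrt(D*t)
t = 14 h = 50400 s
L = 2*sqrt(1.28506e-12 * 50400) = 5.09e-04 m


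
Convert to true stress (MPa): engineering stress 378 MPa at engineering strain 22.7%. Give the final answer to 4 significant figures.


sigma_true = sigma_eng * (1 + epsilon_eng)
sigma_true = 378 * (1 + 0.227)
sigma_true = 463.8 MPa


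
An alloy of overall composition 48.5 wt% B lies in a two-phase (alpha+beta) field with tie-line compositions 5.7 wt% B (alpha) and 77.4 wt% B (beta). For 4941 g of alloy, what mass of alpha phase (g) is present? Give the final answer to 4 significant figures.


f_alpha = (C_beta - C0) / (C_beta - C_alpha)
f_alpha = (77.4 - 48.5) / (77.4 - 5.7) = 0.403068
m_alpha = f_alpha * m_total = 0.403068 * 4941 = 1992 g


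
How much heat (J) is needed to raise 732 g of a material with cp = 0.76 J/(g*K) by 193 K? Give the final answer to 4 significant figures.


Q = m * cp * dT
Q = 732 * 0.76 * 193
Q = 107400 J


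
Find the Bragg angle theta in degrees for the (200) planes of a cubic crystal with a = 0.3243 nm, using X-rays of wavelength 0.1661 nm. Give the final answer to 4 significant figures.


d = a / sqrt(h^2+k^2+l^2)
d = 0.3243 / sqrt(4) = 0.16215 nm
lambda = 2*d*sin(theta)  =>  sin(theta) = lambda / (2*d)
sin(theta) = 0.1661 / (2 * 0.16215) = 0.51218
theta = 30.81 deg


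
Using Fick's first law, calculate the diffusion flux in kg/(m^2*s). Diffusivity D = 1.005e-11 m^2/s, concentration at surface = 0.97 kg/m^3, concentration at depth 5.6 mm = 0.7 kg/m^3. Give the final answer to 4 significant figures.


J = -D * (dC/dx) = D * (C1 - C2) / dx
J = 1.005e-11 * (0.97 - 0.7) / 5.6e-03
J = 4.846e-10 kg/(m^2*s)


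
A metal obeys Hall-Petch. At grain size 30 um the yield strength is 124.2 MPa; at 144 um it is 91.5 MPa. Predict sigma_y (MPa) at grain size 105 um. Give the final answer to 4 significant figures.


sigma_y = sigma0 + k / sqrt(d)
1/sqrt(d1) = 1/sqrt(3e-05) = 182.574;  1/sqrt(d2) = 83.3333
k = (sigma1 - sigma2) / (1/sqrt(d1) - 1/sqrt(d2)) = (124.2 - 91.5) / (182.574 - 83.3333) = 0.329501 MPa*m^0.5
sigma0 = sigma1 - k/sqrt(d1) = 124.2 - 0.329501*182.574 = 64.0415 MPa
sigma_y(d3) = 64.0415 + 0.329501 / sqrt(1.05e-04) = 96.2 MPa


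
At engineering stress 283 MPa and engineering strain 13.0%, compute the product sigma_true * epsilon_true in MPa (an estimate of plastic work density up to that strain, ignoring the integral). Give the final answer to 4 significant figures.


sigma_true = sigma_eng * (1 + epsilon_eng)
sigma_true = 283 * (1 + 0.13) = 319.79 MPa
epsilon_true = ln(1 + epsilon_eng)
epsilon_true = ln(1 + 0.13) = 0.122218
sigma_true * epsilon_true = 319.79 * 0.122218 = 39.08 MPa


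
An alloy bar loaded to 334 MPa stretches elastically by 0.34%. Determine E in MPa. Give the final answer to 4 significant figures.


E = sigma / epsilon
epsilon = 0.34% = 3.4e-03
E = 334 / 3.4e-03
E = 98240 MPa


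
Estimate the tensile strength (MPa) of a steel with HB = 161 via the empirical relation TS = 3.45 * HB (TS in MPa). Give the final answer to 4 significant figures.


TS (MPa) = 3.45 * HB
TS = 3.45 * 161
TS = 555.5 MPa


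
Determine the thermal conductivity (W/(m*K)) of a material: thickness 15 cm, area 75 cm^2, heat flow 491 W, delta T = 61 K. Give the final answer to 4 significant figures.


k = Q*L / (A*dT)
L = 0.15 m, A = 7.5e-03 m^2
k = 491 * 0.15 / (7.5e-03 * 61)
k = 161 W/(m*K)


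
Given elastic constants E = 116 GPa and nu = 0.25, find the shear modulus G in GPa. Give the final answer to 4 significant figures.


G = E / (2*(1+nu))
G = 116 / (2*(1+0.25))
G = 46.4 GPa


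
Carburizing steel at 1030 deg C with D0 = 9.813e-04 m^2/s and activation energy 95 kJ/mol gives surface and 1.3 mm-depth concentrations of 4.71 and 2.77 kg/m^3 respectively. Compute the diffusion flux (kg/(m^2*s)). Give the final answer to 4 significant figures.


Step 1: D = D0 * exp(-Qd/(R*T))
T = 1030 + 273.15 = 1303.15 K
D = 9.813e-04 * exp(-95e3 / (8.314 * 1303.15)) = 1.52667e-07 m^2/s
Step 2: J = D * (C1 - C2) / dx
J = 1.52667e-07 * (4.71 - 2.77) / 1.3e-03
J = 2.278e-04 kg/(m^2*s)


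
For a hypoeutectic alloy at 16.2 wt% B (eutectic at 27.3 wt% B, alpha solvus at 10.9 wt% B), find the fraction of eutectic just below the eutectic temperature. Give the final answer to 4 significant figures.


f_primary = (C_e - C0) / (C_e - C_alpha_max)
f_primary = (27.3 - 16.2) / (27.3 - 10.9)
f_primary = 0.676829
f_eutectic = 1 - 0.676829 = 0.3232


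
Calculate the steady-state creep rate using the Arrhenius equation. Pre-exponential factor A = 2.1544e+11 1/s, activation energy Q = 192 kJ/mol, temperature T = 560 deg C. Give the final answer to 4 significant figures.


rate = A * exp(-Q / (R*T))
T = 560 + 273.15 = 833.15 K
rate = 2.1544e+11 * exp(-192e3 / (8.314 * 833.15))
rate = 0.1974 1/s


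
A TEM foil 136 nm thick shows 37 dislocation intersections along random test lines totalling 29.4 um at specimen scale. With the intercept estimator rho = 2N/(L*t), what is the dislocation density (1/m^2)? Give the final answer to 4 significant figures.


rho = 2N / (L * t)
L = 29.4 um = 2.94e-05 m, t = 136 nm = 1.36e-07 m
rho = 2 * 37 / (2.94e-05 * 1.36e-07)
rho = 1.851e+13 1/m^2


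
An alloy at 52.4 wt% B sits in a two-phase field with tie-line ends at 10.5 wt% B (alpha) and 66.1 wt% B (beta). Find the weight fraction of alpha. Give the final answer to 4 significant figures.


f_alpha = (C_beta - C0) / (C_beta - C_alpha)
f_alpha = (66.1 - 52.4) / (66.1 - 10.5)
f_alpha = 0.2464


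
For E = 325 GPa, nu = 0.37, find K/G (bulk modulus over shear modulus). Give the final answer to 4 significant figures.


G = E / (2*(1+nu))
G = 325 / (2*(1+0.37)) = 118.613 GPa
K = E / (3*(1-2*nu))
K = 325 / (3*(1-2*0.37)) = 416.667 GPa
K/G = 416.667 / 118.613 = 3.513


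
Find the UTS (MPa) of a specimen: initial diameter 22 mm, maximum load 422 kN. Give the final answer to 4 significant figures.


A0 = pi*(d/2)^2 = pi*(22/2)^2 = 380.133 mm^2
UTS = F_max / A0 = 422*1000 / 380.133
UTS = 1110 MPa


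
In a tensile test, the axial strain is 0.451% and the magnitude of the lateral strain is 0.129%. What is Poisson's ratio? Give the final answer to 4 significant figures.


nu = -epsilon_lat / epsilon_axial
Lateral strain is contraction (negative), so using magnitudes:
nu = 0.129 / 0.451
nu = 0.286


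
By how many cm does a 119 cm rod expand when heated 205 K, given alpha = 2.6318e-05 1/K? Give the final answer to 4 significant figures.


dL = L0 * alpha * dT
dL = 119 * 2.6318e-05 * 205
dL = 0.642 cm


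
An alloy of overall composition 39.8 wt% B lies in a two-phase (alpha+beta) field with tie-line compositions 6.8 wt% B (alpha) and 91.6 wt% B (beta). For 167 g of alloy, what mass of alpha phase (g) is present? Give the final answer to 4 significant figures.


f_alpha = (C_beta - C0) / (C_beta - C_alpha)
f_alpha = (91.6 - 39.8) / (91.6 - 6.8) = 0.610849
m_alpha = f_alpha * m_total = 0.610849 * 167 = 102 g
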